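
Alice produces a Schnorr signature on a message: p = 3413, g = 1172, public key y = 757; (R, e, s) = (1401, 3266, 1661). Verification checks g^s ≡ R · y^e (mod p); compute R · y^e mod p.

Squares mod 3413: 757^1≡757, 757^2≡3078, 757^4≡3009, 757^8≡2805, 757^16≡1060, 757^32≡723, 757^64≡540, 757^128≡1495, 757^256≡2923, 757^512≡1190, 757^1024≡3118, 757^2048≡1700
3266 = 2048 + 1024 + 128 + 64 + 2, so 757^3266 ≡ 1700·3118·1495·540·3078 ≡ 1126 (mod 3413)
R · y^e ≡ 1401·1126 = 1577526 ≡ 720 (mod 3413)

720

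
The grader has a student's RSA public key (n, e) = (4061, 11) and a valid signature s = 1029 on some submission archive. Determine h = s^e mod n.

2010

s^2 ≡ 1029^2 = 1058841 ≡ 2981
s^4 ≡ 2981^2 = 8886361 ≡ 893
s^8 ≡ 893^2 = 797449 ≡ 1493
11 = 8 + 2 + 1, so s^11 ≡ 1493·2981·1029 ≡ 2010 (mod 4061)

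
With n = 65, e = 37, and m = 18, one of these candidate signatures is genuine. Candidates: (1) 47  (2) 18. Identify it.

2

Candidate 1: Squares mod 65: 47^1≡47, 47^2≡64, 47^4≡1, 47^8≡1, 47^16≡1, 47^32≡1; 37 = 32 + 4 + 1, so 47^37 ≡ 1·1·47 ≡ 47 (mod 65)
Candidate 2: Squares mod 65: 18^1≡18, 18^2≡64, 18^4≡1, 18^8≡1, 18^16≡1, 18^32≡1; 37 = 32 + 4 + 1, so 18^37 ≡ 1·1·18 ≡ 18 (mod 65)
  → matches m = 18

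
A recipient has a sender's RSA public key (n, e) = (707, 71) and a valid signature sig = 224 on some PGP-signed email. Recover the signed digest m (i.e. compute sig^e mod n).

434

sig^2 ≡ 224^2 = 50176 ≡ 686
sig^4 ≡ 686^2 = 470596 ≡ 441
sig^8 ≡ 441^2 = 194481 ≡ 56
sig^16 ≡ 56^2 = 3136 ≡ 308
sig^32 ≡ 308^2 = 94864 ≡ 126
sig^64 ≡ 126^2 = 15876 ≡ 322
71 = 64 + 4 + 2 + 1, so sig^71 ≡ 322·441·686·224 ≡ 434 (mod 707)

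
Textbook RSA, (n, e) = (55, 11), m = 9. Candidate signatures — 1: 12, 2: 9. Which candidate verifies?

2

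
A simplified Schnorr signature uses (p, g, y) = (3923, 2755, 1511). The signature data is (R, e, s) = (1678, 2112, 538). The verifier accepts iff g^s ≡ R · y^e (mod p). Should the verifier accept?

reject

g^s mod p:
Squares mod 3923: 2755^1≡2755, 2755^2≡2943, 2755^4≡3188, 2755^8≡2774, 2755^16≡2073, 2755^32≡1644, 2755^64≡3712, 2755^128≡1368, 2755^256≡153, 2755^512≡3794
538 = 512 + 16 + 8 + 2, so 2755^538 ≡ 3794·2073·2774·2943 ≡ 753 (mod 3923)
R · y^e mod p:
Squares mod 3923: 1511^1≡1511, 1511^2≡3858, 1511^4≡302, 1511^8≡975, 1511^16≡1259, 1511^32≡189, 1511^64≡414, 1511^128≡2707, 1511^256≡3608, 1511^512≡1150, 1511^1024≡449, 1511^2048≡1528
2112 = 2048 + 64, so 1511^2112 ≡ 1528·414 ≡ 989 (mod 3923)
1678·989 = 1659542 ≡ 113 (mod 3923)
753 ≠ 113; the check fails.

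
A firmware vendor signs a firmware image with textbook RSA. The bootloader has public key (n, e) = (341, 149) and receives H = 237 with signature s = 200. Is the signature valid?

s^2 ≡ 200^2 = 40000 ≡ 103
s^4 ≡ 103^2 = 10609 ≡ 38
s^8 ≡ 38^2 = 1444 ≡ 80
s^16 ≡ 80^2 = 6400 ≡ 262
s^32 ≡ 262^2 = 68644 ≡ 103
s^64 ≡ 103^2 = 10609 ≡ 38
s^128 ≡ 38^2 = 1444 ≡ 80
149 = 128 + 16 + 4 + 1, so s^149 ≡ 80·262·38·200 ≡ 237 (mod 341)
Since 237 equals the digest 237, verification succeeds.

valid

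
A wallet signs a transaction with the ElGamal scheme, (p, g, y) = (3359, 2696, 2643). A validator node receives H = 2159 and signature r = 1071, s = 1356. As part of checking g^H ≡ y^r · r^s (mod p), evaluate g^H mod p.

3101

Squares mod 3359: 2696^1≡2696, 2696^2≡2899, 2696^4≡3342, 2696^8≡289, 2696^16≡2905, 2696^32≡1217, 2696^64≡3129, 2696^128≡2515, 2696^256≡228, 2696^512≡1599, 2696^1024≡602, 2696^2048≡2991
2159 = 2048 + 64 + 32 + 8 + 4 + 2 + 1, so 2696^2159 ≡ 2991·3129·1217·289·3342·2899·2696 ≡ 3101 (mod 3359)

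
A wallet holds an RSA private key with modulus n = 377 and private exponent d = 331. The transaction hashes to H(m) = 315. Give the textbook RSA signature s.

16

(H(m))^2 ≡ 315^2 = 99225 ≡ 74
(H(m))^4 ≡ 74^2 = 5476 ≡ 198
(H(m))^8 ≡ 198^2 = 39204 ≡ 373
(H(m))^16 ≡ 373^2 = 139129 ≡ 16
(H(m))^32 ≡ 16^2 = 256
(H(m))^64 ≡ 256^2 = 65536 ≡ 315
(H(m))^128 ≡ 315^2 = 99225 ≡ 74
(H(m))^256 ≡ 74^2 = 5476 ≡ 198
331 = 256 + 64 + 8 + 2 + 1, so (H(m))^331 ≡ 198·315·373·74·315 ≡ 16 (mod 377)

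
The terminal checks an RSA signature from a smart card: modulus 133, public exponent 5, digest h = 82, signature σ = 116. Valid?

σ^2 ≡ 116^2 = 13456 ≡ 23
σ^4 ≡ 23^2 = 529 ≡ 130
5 = 4 + 1, so σ^5 ≡ 130·116 ≡ 51 (mod 133)
The recovered value 51 does not match the digest 82.

no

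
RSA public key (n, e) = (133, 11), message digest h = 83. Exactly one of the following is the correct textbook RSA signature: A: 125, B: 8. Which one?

A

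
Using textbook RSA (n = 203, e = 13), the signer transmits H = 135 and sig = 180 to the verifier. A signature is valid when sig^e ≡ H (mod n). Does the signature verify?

Squares mod 203: sig^1≡180, sig^2≡123, sig^4≡107, sig^8≡81
13 = 8 + 4 + 1, so sig^13 ≡ 81·107·180 ≡ 5 (mod 203)
The recovered value 5 does not match the digest 135.

does not verify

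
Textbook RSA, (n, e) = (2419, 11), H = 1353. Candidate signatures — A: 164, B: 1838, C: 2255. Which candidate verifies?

Candidate A: Squares mod 2419: 164^1≡164, 164^2≡287, 164^4≡123, 164^8≡615; 11 = 8 + 2 + 1, so 164^11 ≡ 615·287·164 ≡ 1066 (mod 2419)
Candidate B: Squares mod 2419: 1838^1≡1838, 1838^2≡1320, 1838^4≡720, 1838^8≡734; 11 = 8 + 2 + 1, so 1838^11 ≡ 734·1320·1838 ≡ 1372 (mod 2419)
Candidate C: Squares mod 2419: 2255^1≡2255, 2255^2≡287, 2255^4≡123, 2255^8≡615; 11 = 8 + 2 + 1, so 2255^11 ≡ 615·287·2255 ≡ 1353 (mod 2419)
  → matches H = 1353

C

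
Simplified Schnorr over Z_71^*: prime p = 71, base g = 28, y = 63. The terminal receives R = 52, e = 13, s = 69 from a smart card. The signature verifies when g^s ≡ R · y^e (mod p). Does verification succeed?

fails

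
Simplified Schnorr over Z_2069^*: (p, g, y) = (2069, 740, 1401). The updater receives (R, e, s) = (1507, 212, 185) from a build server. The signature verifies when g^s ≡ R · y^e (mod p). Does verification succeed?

g^s mod p:
Squares mod 2069: 740^1≡740, 740^2≡1384, 740^4≡1631, 740^8≡1496, 740^16≡1427, 740^32≡433, 740^64≡1279, 740^128≡1331
185 = 128 + 32 + 16 + 8 + 1, so 740^185 ≡ 1331·433·1427·1496·740 ≡ 414 (mod 2069)
R · y^e mod p:
Squares mod 2069: 1401^1≡1401, 1401^2≡1389, 1401^4≡1013, 1401^8≡2014, 1401^16≡956, 1401^32≡1507, 1401^64≡1356, 1401^128≡1464
212 = 128 + 64 + 16 + 4, so 1401^212 ≡ 1464·1356·956·1013 ≡ 1214 (mod 2069)
1507·1214 = 1829498 ≡ 502 (mod 2069)
414 ≠ 502; the check fails.

fails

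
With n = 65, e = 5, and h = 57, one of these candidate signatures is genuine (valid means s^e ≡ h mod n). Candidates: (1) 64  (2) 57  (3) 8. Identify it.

2

Candidate 1: Squares mod 65: 64^1≡64, 64^2≡1, 64^4≡1; 5 = 4 + 1, so 64^5 ≡ 1·64 ≡ 64 (mod 65)
Candidate 2: Squares mod 65: 57^1≡57, 57^2≡64, 57^4≡1; 5 = 4 + 1, so 57^5 ≡ 1·57 ≡ 57 (mod 65)
  → matches h = 57
Candidate 3: Squares mod 65: 8^1≡8, 8^2≡64, 8^4≡1; 5 = 4 + 1, so 8^5 ≡ 1·8 ≡ 8 (mod 65)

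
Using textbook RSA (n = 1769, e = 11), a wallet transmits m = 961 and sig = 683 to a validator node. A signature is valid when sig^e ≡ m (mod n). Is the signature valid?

invalid

sig^2 ≡ 683^2 = 466489 ≡ 1242
sig^4 ≡ 1242^2 = 1542564 ≡ 1765
sig^8 ≡ 1765^2 = 3115225 ≡ 16
11 = 8 + 2 + 1, so sig^11 ≡ 16·1242·683 ≡ 808 (mod 1769)
sig^11 mod 1769 = 808, but m = 961.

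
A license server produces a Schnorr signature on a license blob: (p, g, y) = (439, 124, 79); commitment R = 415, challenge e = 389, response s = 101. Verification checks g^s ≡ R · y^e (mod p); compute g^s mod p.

236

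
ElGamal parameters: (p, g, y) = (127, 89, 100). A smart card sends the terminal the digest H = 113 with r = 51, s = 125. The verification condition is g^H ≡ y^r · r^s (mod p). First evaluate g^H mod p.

89^2 = 7921 ≡ 47
89^4 ≡ 47^2 = 2209 ≡ 50
89^8 ≡ 50^2 = 2500 ≡ 87
89^16 ≡ 87^2 = 7569 ≡ 76
89^32 ≡ 76^2 = 5776 ≡ 61
89^64 ≡ 61^2 = 3721 ≡ 38
113 = 64 + 32 + 16 + 1, so 89^113 ≡ 38·61·76·89 ≡ 40 (mod 127)

40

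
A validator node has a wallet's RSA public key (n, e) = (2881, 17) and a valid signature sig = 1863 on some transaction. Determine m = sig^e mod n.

726

sig^2 ≡ 1863^2 = 3470769 ≡ 2045
sig^4 ≡ 2045^2 = 4182025 ≡ 1694
sig^8 ≡ 1694^2 = 2869636 ≡ 160
sig^16 ≡ 160^2 = 25600 ≡ 2552
17 = 16 + 1, so sig^17 ≡ 2552·1863 ≡ 726 (mod 2881)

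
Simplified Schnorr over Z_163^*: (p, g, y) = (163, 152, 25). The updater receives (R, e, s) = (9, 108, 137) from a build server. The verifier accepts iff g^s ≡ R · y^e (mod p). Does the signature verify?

verifies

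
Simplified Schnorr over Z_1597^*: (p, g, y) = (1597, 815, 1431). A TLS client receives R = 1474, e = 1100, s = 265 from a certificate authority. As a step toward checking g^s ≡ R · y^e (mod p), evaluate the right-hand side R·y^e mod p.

664

1431^1100 mod 1597 = 475
R · y^e ≡ 1474·475 = 700150 ≡ 664 (mod 1597)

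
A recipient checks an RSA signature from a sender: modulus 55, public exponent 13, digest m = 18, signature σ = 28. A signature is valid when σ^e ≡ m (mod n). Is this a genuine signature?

genuine

Squares mod 55: σ^1≡28, σ^2≡14, σ^4≡31, σ^8≡26
13 = 8 + 4 + 1, so σ^13 ≡ 26·31·28 ≡ 18 (mod 55)
Since 18 equals the digest 18, verification succeeds.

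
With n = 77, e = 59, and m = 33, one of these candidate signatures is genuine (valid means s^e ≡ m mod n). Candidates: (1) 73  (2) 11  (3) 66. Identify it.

3

Candidate 1: Squares mod 77: 73^1≡73, 73^2≡16, 73^4≡25, 73^8≡9, 73^16≡4, 73^32≡16; 59 = 32 + 16 + 8 + 2 + 1, so 73^59 ≡ 16·4·9·16·73 ≡ 19 (mod 77)
Candidate 2: Squares mod 77: 11^1≡11, 11^2≡44, 11^4≡11, 11^8≡44, 11^16≡11, 11^32≡44; 59 = 32 + 16 + 8 + 2 + 1, so 11^59 ≡ 44·11·44·44·11 ≡ 44 (mod 77)
Candidate 3: Squares mod 77: 66^1≡66, 66^2≡44, 66^4≡11, 66^8≡44, 66^16≡11, 66^32≡44; 59 = 32 + 16 + 8 + 2 + 1, so 66^59 ≡ 44·11·44·44·66 ≡ 33 (mod 77)
  → matches m = 33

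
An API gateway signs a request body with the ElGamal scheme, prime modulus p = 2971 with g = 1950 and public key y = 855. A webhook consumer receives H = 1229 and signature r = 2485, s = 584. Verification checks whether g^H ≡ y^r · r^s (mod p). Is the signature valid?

Left side g^H mod p:
1950^2 = 3802500 ≡ 2591
1950^4 ≡ 2591^2 = 6713281 ≡ 1792
1950^8 ≡ 1792^2 = 3211264 ≡ 2584
1950^16 ≡ 2584^2 = 6677056 ≡ 1219
1950^32 ≡ 1219^2 = 1485961 ≡ 461
1950^64 ≡ 461^2 = 212521 ≡ 1580
1950^128 ≡ 1580^2 = 2496400 ≡ 760
1950^256 ≡ 760^2 = 577600 ≡ 1226
1950^512 ≡ 1226^2 = 1503076 ≡ 2721
1950^1024 ≡ 2721^2 = 7403841 ≡ 109
1229 = 1024 + 128 + 64 + 8 + 4 + 1, so 1950^1229 ≡ 109·760·1580·2584·1792·1950 ≡ 1122 (mod 2971)
Right side y^r · r^s mod p:
855^2 = 731025 ≡ 159
855^4 ≡ 159^2 = 25281 ≡ 1513
855^8 ≡ 1513^2 = 2289169 ≡ 1499
855^16 ≡ 1499^2 = 2247001 ≡ 925
855^32 ≡ 925^2 = 855625 ≡ 2948
855^64 ≡ 2948^2 = 8690704 ≡ 529
855^128 ≡ 529^2 = 279841 ≡ 567
855^256 ≡ 567^2 = 321489 ≡ 621
855^512 ≡ 621^2 = 385641 ≡ 2382
855^1024 ≡ 2382^2 = 5673924 ≡ 2285
855^2048 ≡ 2285^2 = 5221225 ≡ 1178
2485 = 2048 + 256 + 128 + 32 + 16 + 4 + 1, so 855^2485 ≡ 1178·621·567·2948·925·1513·855 ≡ 2310 (mod 2971)
2485^2 = 6175225 ≡ 1487
2485^4 ≡ 1487^2 = 2211169 ≡ 745
2485^8 ≡ 745^2 = 555025 ≡ 2419
2485^16 ≡ 2419^2 = 5851561 ≡ 1662
2485^32 ≡ 1662^2 = 2762244 ≡ 2185
2485^64 ≡ 2185^2 = 4774225 ≡ 2799
2485^128 ≡ 2799^2 = 7834401 ≡ 2845
2485^256 ≡ 2845^2 = 8094025 ≡ 1021
2485^512 ≡ 1021^2 = 1042441 ≡ 2591
584 = 512 + 64 + 8, so 2485^584 ≡ 2591·2799·2419 ≡ 1104 (mod 2971)
2310·1104 = 2550240 ≡ 1122 (mod 2971)
1122 ≡ 1122 (mod 2971), so the signature is genuine.

valid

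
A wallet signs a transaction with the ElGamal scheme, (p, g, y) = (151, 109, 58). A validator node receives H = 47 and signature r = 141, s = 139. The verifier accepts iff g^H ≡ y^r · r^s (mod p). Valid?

Left side g^H mod p:
109^2 = 11881 ≡ 103
109^4 ≡ 103^2 = 10609 ≡ 39
109^8 ≡ 39^2 = 1521 ≡ 11
109^16 ≡ 11^2 = 121
109^32 ≡ 121^2 = 14641 ≡ 145
47 = 32 + 8 + 4 + 2 + 1, so 109^47 ≡ 145·11·39·103·109 ≡ 82 (mod 151)
Right side y^r · r^s mod p:
58^2 = 3364 ≡ 42
58^4 ≡ 42^2 = 1764 ≡ 103
58^8 ≡ 103^2 = 10609 ≡ 39
58^16 ≡ 39^2 = 1521 ≡ 11
58^32 ≡ 11^2 = 121
58^64 ≡ 121^2 = 14641 ≡ 145
58^128 ≡ 145^2 = 21025 ≡ 36
141 = 128 + 8 + 4 + 1, so 58^141 ≡ 36·39·103·58 ≡ 50 (mod 151)
141^2 = 19881 ≡ 100
141^4 ≡ 100^2 = 10000 ≡ 34
141^8 ≡ 34^2 = 1156 ≡ 99
141^16 ≡ 99^2 = 9801 ≡ 137
141^32 ≡ 137^2 = 18769 ≡ 45
141^64 ≡ 45^2 = 2025 ≡ 62
141^128 ≡ 62^2 = 3844 ≡ 69
139 = 128 + 8 + 2 + 1, so 141^139 ≡ 69·99·100·141 ≡ 89 (mod 151)
50·89 = 4450 ≡ 71 (mod 151)
82 ≠ 71, so verification fails.

no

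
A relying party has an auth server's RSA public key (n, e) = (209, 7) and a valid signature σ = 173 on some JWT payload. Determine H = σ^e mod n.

90

σ^2 ≡ 173^2 = 29929 ≡ 42
σ^4 ≡ 42^2 = 1764 ≡ 92
7 = 4 + 2 + 1, so σ^7 ≡ 92·42·173 ≡ 90 (mod 209)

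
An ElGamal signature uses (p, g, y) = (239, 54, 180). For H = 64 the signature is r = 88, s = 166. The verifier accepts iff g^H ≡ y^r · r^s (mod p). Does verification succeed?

Left side g^H mod p:
54^64 mod 239 = 60
Right side y^r · r^s mod p:
180^88 mod 239 = 4
88^166 mod 239 = 15
4·15 = 60 ≡ 60 (mod 239)
60 ≡ 60 (mod 239), so the signature is genuine.

passes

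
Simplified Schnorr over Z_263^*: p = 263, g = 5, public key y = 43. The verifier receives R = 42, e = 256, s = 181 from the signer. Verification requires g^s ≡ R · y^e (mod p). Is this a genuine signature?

genuine

g^s mod p:
5^2 = 25
5^4 ≡ 25^2 = 625 ≡ 99
5^8 ≡ 99^2 = 9801 ≡ 70
5^16 ≡ 70^2 = 4900 ≡ 166
5^32 ≡ 166^2 = 27556 ≡ 204
5^64 ≡ 204^2 = 41616 ≡ 62
5^128 ≡ 62^2 = 3844 ≡ 162
181 = 128 + 32 + 16 + 4 + 1, so 5^181 ≡ 162·204·166·99·5 ≡ 260 (mod 263)
R · y^e mod p:
43^2 = 1849 ≡ 8
43^4 ≡ 8^2 = 64
43^8 ≡ 64^2 = 4096 ≡ 151
43^16 ≡ 151^2 = 22801 ≡ 183
43^32 ≡ 183^2 = 33489 ≡ 88
43^64 ≡ 88^2 = 7744 ≡ 117
43^128 ≡ 117^2 = 13689 ≡ 13
43^256 ≡ 13^2 = 169
42·169 = 7098 ≡ 260 (mod 263)
260 ≡ 260 (mod 263); signature holds.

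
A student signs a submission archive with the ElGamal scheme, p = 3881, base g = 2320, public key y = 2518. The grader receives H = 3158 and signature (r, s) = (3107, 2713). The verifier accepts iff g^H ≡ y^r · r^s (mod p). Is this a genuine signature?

genuine

Left side g^H mod p:
Squares mod 3881: 2320^1≡2320, 2320^2≡3334, 2320^4≡372, 2320^8≡2549, 2320^16≡607, 2320^32≡3635, 2320^64≡2301, 2320^128≡917, 2320^256≡2593, 2320^512≡1757, 2320^1024≡1654, 2320^2048≡3492
3158 = 2048 + 1024 + 64 + 16 + 4 + 2, so 2320^3158 ≡ 3492·1654·2301·607·372·3334 ≡ 1586 (mod 3881)
Right side y^r · r^s mod p:
Squares mod 3881: 2518^1≡2518, 2518^2≡2651, 2518^4≡3191, 2518^8≡2618, 2518^16≡78, 2518^32≡2203, 2518^64≡1959, 2518^128≡3253, 2518^256≡2403, 2518^512≡3362, 2518^1024≡1572, 2518^2048≡2868
3107 = 2048 + 1024 + 32 + 2 + 1, so 2518^3107 ≡ 2868·1572·2203·2651·2518 ≡ 652 (mod 3881)
Squares mod 3881: 3107^1≡3107, 3107^2≡1402, 3107^4≡1818, 3107^8≡2393, 3107^16≡1974, 3107^32≡152, 3107^64≡3699, 3107^128≡2076, 3107^256≡1866, 3107^512≡699, 3107^1024≡3476, 3107^2048≡1023
2713 = 2048 + 512 + 128 + 16 + 8 + 1, so 3107^2713 ≡ 1023·699·2076·1974·2393·3107 ≡ 3562 (mod 3881)
652·3562 = 2322424 ≡ 1586 (mod 3881)
1586 ≡ 1586 (mod 3881), so the signature is genuine.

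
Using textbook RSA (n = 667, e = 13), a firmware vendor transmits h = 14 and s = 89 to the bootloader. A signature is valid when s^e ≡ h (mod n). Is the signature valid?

valid

s^13 mod 667 = 14
Since 14 equals the digest 14, verification succeeds.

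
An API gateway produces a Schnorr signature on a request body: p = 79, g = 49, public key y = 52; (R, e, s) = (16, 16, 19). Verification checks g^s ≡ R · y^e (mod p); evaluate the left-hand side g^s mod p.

45

49^19 mod 79 = 45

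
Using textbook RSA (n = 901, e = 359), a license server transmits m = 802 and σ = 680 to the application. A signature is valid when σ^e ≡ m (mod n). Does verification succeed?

fails

Squares mod 901: σ^1≡680, σ^2≡187, σ^4≡731, σ^8≡68, σ^16≡119, σ^32≡646, σ^64≡153, σ^128≡884, σ^256≡289
359 = 256 + 64 + 32 + 4 + 2 + 1, so σ^359 ≡ 289·153·646·731·187·680 ≡ 68 (mod 901)
68 ≠ 802, so verification fails.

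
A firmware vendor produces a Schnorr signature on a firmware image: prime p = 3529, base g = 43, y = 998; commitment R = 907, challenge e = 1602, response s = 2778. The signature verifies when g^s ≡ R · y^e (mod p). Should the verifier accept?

g^s mod p:
Squares mod 3529: 43^1≡43, 43^2≡1849, 43^4≡2729, 43^8≡1251, 43^16≡1654, 43^32≡741, 43^64≡2086, 43^128≡139, 43^256≡1676, 43^512≡3421, 43^1024≡1077, 43^2048≡2417
2778 = 2048 + 512 + 128 + 64 + 16 + 8 + 2, so 43^2778 ≡ 2417·3421·139·2086·1654·1251·1849 ≡ 1260 (mod 3529)
R · y^e mod p:
Squares mod 3529: 998^1≡998, 998^2≡826, 998^4≡1179, 998^8≡3144, 998^16≡7, 998^32≡49, 998^64≡2401, 998^128≡1944, 998^256≡3106, 998^512≡2479, 998^1024≡1452
1602 = 1024 + 512 + 64 + 2, so 998^1602 ≡ 1452·2479·2401·826 ≡ 1655 (mod 3529)
907·1655 = 1501085 ≡ 1260 (mod 3529)
1260 ≡ 1260 (mod 3529); signature holds.

accept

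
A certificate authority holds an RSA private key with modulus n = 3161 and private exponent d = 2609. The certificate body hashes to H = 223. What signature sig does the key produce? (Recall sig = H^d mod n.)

H^2609 mod 3161 = 227

227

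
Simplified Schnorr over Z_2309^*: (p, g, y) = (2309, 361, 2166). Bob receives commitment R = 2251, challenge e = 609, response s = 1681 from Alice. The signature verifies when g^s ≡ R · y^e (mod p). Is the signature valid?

g^s mod p:
Squares mod 2309: 361^1≡361, 361^2≡1017, 361^4≡2166, 361^8≡1977, 361^16≡1701, 361^32≡224, 361^64≡1687, 361^128≡1281, 361^256≡1571, 361^512≡2029, 361^1024≡2203
1681 = 1024 + 512 + 128 + 16 + 1, so 361^1681 ≡ 2203·2029·1281·1701·361 ≡ 107 (mod 2309)
R · y^e mod p:
Squares mod 2309: 2166^1≡2166, 2166^2≡1977, 2166^4≡1701, 2166^8≡224, 2166^16≡1687, 2166^32≡1281, 2166^64≡1571, 2166^128≡2029, 2166^256≡2203, 2166^512≡2000
609 = 512 + 64 + 32 + 1, so 2166^609 ≡ 2000·1571·1281·2166 ≡ 1281 (mod 2309)
2251·1281 = 2883531 ≡ 1899 (mod 2309)
107 ≠ 1899; the check fails.

invalid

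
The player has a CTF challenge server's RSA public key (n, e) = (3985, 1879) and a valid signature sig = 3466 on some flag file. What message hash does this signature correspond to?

3761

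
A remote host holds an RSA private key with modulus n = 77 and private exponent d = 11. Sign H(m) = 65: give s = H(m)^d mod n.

32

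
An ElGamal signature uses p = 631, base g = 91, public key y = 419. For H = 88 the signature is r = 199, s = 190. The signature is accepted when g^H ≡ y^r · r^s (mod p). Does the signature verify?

verifies

Left side g^H mod p:
91^2 = 8281 ≡ 78
91^4 ≡ 78^2 = 6084 ≡ 405
91^8 ≡ 405^2 = 164025 ≡ 596
91^16 ≡ 596^2 = 355216 ≡ 594
91^32 ≡ 594^2 = 352836 ≡ 107
91^64 ≡ 107^2 = 11449 ≡ 91
88 = 64 + 16 + 8, so 91^88 ≡ 91·594·596 ≡ 479 (mod 631)
Right side y^r · r^s mod p:
419^2 = 175561 ≡ 143
419^4 ≡ 143^2 = 20449 ≡ 257
419^8 ≡ 257^2 = 66049 ≡ 425
419^16 ≡ 425^2 = 180625 ≡ 159
419^32 ≡ 159^2 = 25281 ≡ 41
419^64 ≡ 41^2 = 1681 ≡ 419
419^128 ≡ 419^2 = 175561 ≡ 143
199 = 128 + 64 + 4 + 2 + 1, so 419^199 ≡ 143·419·257·143·419 ≡ 199 (mod 631)
199^2 = 39601 ≡ 479
199^4 ≡ 479^2 = 229441 ≡ 388
199^8 ≡ 388^2 = 150544 ≡ 366
199^16 ≡ 366^2 = 133956 ≡ 184
199^32 ≡ 184^2 = 33856 ≡ 413
199^64 ≡ 413^2 = 170569 ≡ 199
199^128 ≡ 199^2 = 39601 ≡ 479
190 = 128 + 32 + 16 + 8 + 4 + 2, so 199^190 ≡ 479·413·184·366·388·479 ≡ 199 (mod 631)
199·199 = 39601 ≡ 479 (mod 631)
479 ≡ 479 (mod 631), so the signature is genuine.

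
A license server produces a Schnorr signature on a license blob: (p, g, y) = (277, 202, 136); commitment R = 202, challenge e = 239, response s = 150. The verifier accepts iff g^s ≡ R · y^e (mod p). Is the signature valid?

valid

g^s mod p:
202^2 = 40804 ≡ 85
202^4 ≡ 85^2 = 7225 ≡ 23
202^8 ≡ 23^2 = 529 ≡ 252
202^16 ≡ 252^2 = 63504 ≡ 71
202^32 ≡ 71^2 = 5041 ≡ 55
202^64 ≡ 55^2 = 3025 ≡ 255
202^128 ≡ 255^2 = 65025 ≡ 207
150 = 128 + 16 + 4 + 2, so 202^150 ≡ 207·71·23·85 ≡ 256 (mod 277)
R · y^e mod p:
136^2 = 18496 ≡ 214
136^4 ≡ 214^2 = 45796 ≡ 91
136^8 ≡ 91^2 = 8281 ≡ 248
136^16 ≡ 248^2 = 61504 ≡ 10
136^32 ≡ 10^2 = 100
136^64 ≡ 100^2 = 10000 ≡ 28
136^128 ≡ 28^2 = 784 ≡ 230
239 = 128 + 64 + 32 + 8 + 4 + 2 + 1, so 136^239 ≡ 230·28·100·248·91·214·136 ≡ 100 (mod 277)
202·100 = 20200 ≡ 256 (mod 277)
256 ≡ 256 (mod 277); signature holds.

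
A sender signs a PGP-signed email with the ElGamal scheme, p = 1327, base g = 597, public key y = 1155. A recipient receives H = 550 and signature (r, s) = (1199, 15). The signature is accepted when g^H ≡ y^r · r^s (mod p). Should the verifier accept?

accept

Left side g^H mod p:
597^2 = 356409 ≡ 773
597^4 ≡ 773^2 = 597529 ≡ 379
597^8 ≡ 379^2 = 143641 ≡ 325
597^16 ≡ 325^2 = 105625 ≡ 792
597^32 ≡ 792^2 = 627264 ≡ 920
597^64 ≡ 920^2 = 846400 ≡ 1101
597^128 ≡ 1101^2 = 1212201 ≡ 650
597^256 ≡ 650^2 = 422500 ≡ 514
597^512 ≡ 514^2 = 264196 ≡ 123
550 = 512 + 32 + 4 + 2, so 597^550 ≡ 123·920·379·773 ≡ 641 (mod 1327)
Right side y^r · r^s mod p:
1155^2 = 1334025 ≡ 390
1155^4 ≡ 390^2 = 152100 ≡ 822
1155^8 ≡ 822^2 = 675684 ≡ 241
1155^16 ≡ 241^2 = 58081 ≡ 1020
1155^32 ≡ 1020^2 = 1040400 ≡ 32
1155^64 ≡ 32^2 = 1024
1155^128 ≡ 1024^2 = 1048576 ≡ 246
1155^256 ≡ 246^2 = 60516 ≡ 801
1155^512 ≡ 801^2 = 641601 ≡ 660
1155^1024 ≡ 660^2 = 435600 ≡ 344
1199 = 1024 + 128 + 32 + 8 + 4 + 2 + 1, so 1155^1199 ≡ 344·246·32·241·822·390·1155 ≡ 474 (mod 1327)
1199^2 = 1437601 ≡ 460
1199^4 ≡ 460^2 = 211600 ≡ 607
1199^8 ≡ 607^2 = 368449 ≡ 870
15 = 8 + 4 + 2 + 1, so 1199^15 ≡ 870·607·460·1199 ≡ 1012 (mod 1327)
474·1012 = 479688 ≡ 641 (mod 1327)
641 ≡ 641 (mod 1327), so the signature is genuine.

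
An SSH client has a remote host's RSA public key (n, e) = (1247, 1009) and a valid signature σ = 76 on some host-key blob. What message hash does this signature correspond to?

76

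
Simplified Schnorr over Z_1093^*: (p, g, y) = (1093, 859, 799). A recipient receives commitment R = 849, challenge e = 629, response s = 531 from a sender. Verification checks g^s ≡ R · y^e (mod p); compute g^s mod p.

846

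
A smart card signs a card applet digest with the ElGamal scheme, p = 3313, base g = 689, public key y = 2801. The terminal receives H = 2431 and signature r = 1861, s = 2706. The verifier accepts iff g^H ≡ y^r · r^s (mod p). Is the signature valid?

Left side g^H mod p:
Squares mod 3313: 689^1≡689, 689^2≡962, 689^4≡1117, 689^8≡2001, 689^16≡1897, 689^32≡691, 689^64≡409, 689^128≡1631, 689^256≡3135, 689^512≡1867, 689^1024≡413, 689^2048≡1606
2431 = 2048 + 256 + 64 + 32 + 16 + 8 + 4 + 2 + 1, so 689^2431 ≡ 1606·3135·409·691·1897·2001·1117·962·689 ≡ 2800 (mod 3313)
Right side y^r · r^s mod p:
Squares mod 3313: 2801^1≡2801, 2801^2≡417, 2801^4≡1613, 2801^8≡1064, 2801^16≡2363, 2801^32≡1364, 2801^64≡1903, 2801^128≡300, 2801^256≡549, 2801^512≡3231, 2801^1024≡98
1861 = 1024 + 512 + 256 + 64 + 4 + 1, so 2801^1861 ≡ 98·3231·549·1903·1613·2801 ≡ 1731 (mod 3313)
Squares mod 3313: 1861^1≡1861, 1861^2≡1236, 1861^4≡403, 1861^8≡72, 1861^16≡1871, 1861^32≡2113, 1861^64≡2158, 1861^128≡2199, 1861^256≡1934, 1861^512≡3292, 1861^1024≡441, 1861^2048≡2327
2706 = 2048 + 512 + 128 + 16 + 2, so 1861^2706 ≡ 2327·3292·2199·1871·1236 ≡ 2959 (mod 3313)
1731·2959 = 5122029 ≡ 131 (mod 3313)
2800 ≠ 131, so verification fails.

invalid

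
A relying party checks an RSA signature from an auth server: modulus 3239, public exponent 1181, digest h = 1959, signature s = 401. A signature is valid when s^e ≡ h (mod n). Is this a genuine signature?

genuine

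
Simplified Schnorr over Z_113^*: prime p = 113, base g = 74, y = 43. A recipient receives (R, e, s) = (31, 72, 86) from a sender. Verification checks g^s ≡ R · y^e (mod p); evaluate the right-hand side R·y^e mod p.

Squares mod 113: 43^1≡43, 43^2≡41, 43^4≡99, 43^8≡83, 43^16≡109, 43^32≡16, 43^64≡30
72 = 64 + 8, so 43^72 ≡ 30·83 ≡ 4 (mod 113)
R · y^e ≡ 31·4 = 124 ≡ 11 (mod 113)

11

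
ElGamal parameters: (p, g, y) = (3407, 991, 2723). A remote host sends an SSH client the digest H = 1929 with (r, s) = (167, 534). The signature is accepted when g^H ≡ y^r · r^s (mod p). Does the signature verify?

does not verify

Left side g^H mod p:
Squares mod 3407: 991^1≡991, 991^2≡865, 991^4≡2092, 991^8≡1876, 991^16≡3352, 991^32≡3025, 991^64≡2830, 991^128≡2450, 991^256≡2773, 991^512≡3337, 991^1024≡1493
1929 = 1024 + 512 + 256 + 128 + 8 + 1, so 991^1929 ≡ 1493·3337·2773·2450·1876·991 ≡ 2274 (mod 3407)
Right side y^r · r^s mod p:
Squares mod 3407: 2723^1≡2723, 2723^2≡1097, 2723^4≡738, 2723^8≡2931, 2723^16≡1714, 2723^32≡962, 2723^64≡2147, 2723^128≡3345
167 = 128 + 32 + 4 + 2 + 1, so 2723^167 ≡ 3345·962·738·1097·2723 ≡ 3402 (mod 3407)
Squares mod 3407: 167^1≡167, 167^2≡633, 167^4≡2070, 167^8≡2301, 167^16≡123, 167^32≡1501, 167^64≡974, 167^128≡1530, 167^256≡291, 167^512≡2913
534 = 512 + 16 + 4 + 2, so 167^534 ≡ 2913·123·2070·633 ≡ 2470 (mod 3407)
3402·2470 = 8402940 ≡ 1278 (mod 3407)
2274 ≠ 1278, so verification fails.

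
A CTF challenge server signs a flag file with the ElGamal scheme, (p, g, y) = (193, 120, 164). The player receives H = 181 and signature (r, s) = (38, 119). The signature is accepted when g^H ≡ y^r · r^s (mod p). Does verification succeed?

passes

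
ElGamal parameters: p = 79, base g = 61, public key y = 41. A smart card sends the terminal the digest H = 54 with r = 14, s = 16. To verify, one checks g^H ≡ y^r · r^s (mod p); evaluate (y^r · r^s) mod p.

Squares mod 79: 41^1≡41, 41^2≡22, 41^4≡10, 41^8≡21
14 = 8 + 4 + 2, so 41^14 ≡ 21·10·22 ≡ 38 (mod 79)
Squares mod 79: 14^1≡14, 14^2≡38, 14^4≡22, 14^8≡10, 14^16≡21
14^16 ≡ 21 (mod 79)
y^r · r^s ≡ 38·21 = 798 ≡ 8 (mod 79)

8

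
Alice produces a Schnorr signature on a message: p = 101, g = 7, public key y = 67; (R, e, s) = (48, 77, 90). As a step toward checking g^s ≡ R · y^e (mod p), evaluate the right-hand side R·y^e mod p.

14

67^2 = 4489 ≡ 45
67^4 ≡ 45^2 = 2025 ≡ 5
67^8 ≡ 5^2 = 25
67^16 ≡ 25^2 = 625 ≡ 19
67^32 ≡ 19^2 = 361 ≡ 58
67^64 ≡ 58^2 = 3364 ≡ 31
77 = 64 + 8 + 4 + 1, so 67^77 ≡ 31·25·5·67 ≡ 55 (mod 101)
R · y^e ≡ 48·55 = 2640 ≡ 14 (mod 101)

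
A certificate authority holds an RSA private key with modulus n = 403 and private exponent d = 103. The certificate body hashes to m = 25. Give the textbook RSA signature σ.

m^2 ≡ 25^2 = 625 ≡ 222
m^4 ≡ 222^2 = 49284 ≡ 118
m^8 ≡ 118^2 = 13924 ≡ 222
m^16 ≡ 222^2 = 49284 ≡ 118
m^32 ≡ 118^2 = 13924 ≡ 222
m^64 ≡ 222^2 = 49284 ≡ 118
103 = 64 + 32 + 4 + 2 + 1, so m^103 ≡ 118·222·118·222·25 ≡ 25 (mod 403)

25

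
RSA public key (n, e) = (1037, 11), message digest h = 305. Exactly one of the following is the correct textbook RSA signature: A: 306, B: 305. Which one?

B

Candidate A: Squares mod 1037: 306^1≡306, 306^2≡306, 306^4≡306, 306^8≡306; 11 = 8 + 2 + 1, so 306^11 ≡ 306·306·306 ≡ 306 (mod 1037)
Candidate B: Squares mod 1037: 305^1≡305, 305^2≡732, 305^4≡732, 305^8≡732; 11 = 8 + 2 + 1, so 305^11 ≡ 732·732·305 ≡ 305 (mod 1037)
  → matches h = 305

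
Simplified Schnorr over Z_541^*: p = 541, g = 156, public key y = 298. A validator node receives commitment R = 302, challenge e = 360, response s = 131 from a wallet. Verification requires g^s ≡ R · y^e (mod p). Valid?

no

g^s mod p:
Squares mod 541: 156^1≡156, 156^2≡532, 156^4≡81, 156^8≡69, 156^16≡433, 156^32≡303, 156^64≡380, 156^128≡494
131 = 128 + 2 + 1, so 156^131 ≡ 494·532·156 ≡ 527 (mod 541)
R · y^e mod p:
Squares mod 541: 298^1≡298, 298^2≡80, 298^4≡449, 298^8≡349, 298^16≡76, 298^32≡366, 298^64≡329, 298^128≡41, 298^256≡58
360 = 256 + 64 + 32 + 8, so 298^360 ≡ 58·329·366·349 ≡ 411 (mod 541)
302·411 = 124122 ≡ 233 (mod 541)
527 ≠ 233; the check fails.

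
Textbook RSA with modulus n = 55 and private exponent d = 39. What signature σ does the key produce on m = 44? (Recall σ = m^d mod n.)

m^2 ≡ 44^2 = 1936 ≡ 11
m^4 ≡ 11^2 = 121 ≡ 11
m^8 ≡ 11^2 = 121 ≡ 11
m^16 ≡ 11^2 = 121 ≡ 11
m^32 ≡ 11^2 = 121 ≡ 11
39 = 32 + 4 + 2 + 1, so m^39 ≡ 11·11·11·44 ≡ 44 (mod 55)

44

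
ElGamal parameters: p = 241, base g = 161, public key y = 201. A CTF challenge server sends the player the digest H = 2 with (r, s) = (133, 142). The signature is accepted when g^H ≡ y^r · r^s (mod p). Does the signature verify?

does not verify

Left side g^H mod p:
Squares mod 241: 161^1≡161, 161^2≡134
161^2 ≡ 134 (mod 241)
Right side y^r · r^s mod p:
Squares mod 241: 201^1≡201, 201^2≡154, 201^4≡98, 201^8≡205, 201^16≡91, 201^32≡87, 201^64≡98, 201^128≡205
133 = 128 + 4 + 1, so 201^133 ≡ 205·98·201 ≡ 135 (mod 241)
Squares mod 241: 133^1≡133, 133^2≡96, 133^4≡58, 133^8≡231, 133^16≡100, 133^32≡119, 133^64≡183, 133^128≡231
142 = 128 + 8 + 4 + 2, so 133^142 ≡ 231·231·58·96 ≡ 90 (mod 241)
135·90 = 12150 ≡ 100 (mod 241)
134 ≠ 100, so verification fails.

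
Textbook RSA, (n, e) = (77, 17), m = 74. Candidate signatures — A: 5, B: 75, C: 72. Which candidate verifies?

C

Candidate A: Squares mod 77: 5^1≡5, 5^2≡25, 5^4≡9, 5^8≡4, 5^16≡16; 17 = 16 + 1, so 5^17 ≡ 16·5 ≡ 3 (mod 77)
Candidate B: Squares mod 77: 75^1≡75, 75^2≡4, 75^4≡16, 75^8≡25, 75^16≡9; 17 = 16 + 1, so 75^17 ≡ 9·75 ≡ 59 (mod 77)
Candidate C: Squares mod 77: 72^1≡72, 72^2≡25, 72^4≡9, 72^8≡4, 72^16≡16; 17 = 16 + 1, so 72^17 ≡ 16·72 ≡ 74 (mod 77)
  → matches m = 74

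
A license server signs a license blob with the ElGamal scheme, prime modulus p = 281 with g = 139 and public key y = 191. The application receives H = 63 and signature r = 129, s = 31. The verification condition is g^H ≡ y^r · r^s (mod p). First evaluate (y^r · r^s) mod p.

179

191^2 = 36481 ≡ 232
191^4 ≡ 232^2 = 53824 ≡ 153
191^8 ≡ 153^2 = 23409 ≡ 86
191^16 ≡ 86^2 = 7396 ≡ 90
191^32 ≡ 90^2 = 8100 ≡ 232
191^64 ≡ 232^2 = 53824 ≡ 153
191^128 ≡ 153^2 = 23409 ≡ 86
129 = 128 + 1, so 191^129 ≡ 86·191 ≡ 128 (mod 281)
129^2 = 16641 ≡ 62
129^4 ≡ 62^2 = 3844 ≡ 191
129^8 ≡ 191^2 = 36481 ≡ 232
129^16 ≡ 232^2 = 53824 ≡ 153
31 = 16 + 8 + 4 + 2 + 1, so 129^31 ≡ 153·232·191·62·129 ≡ 188 (mod 281)
y^r · r^s ≡ 128·188 = 24064 ≡ 179 (mod 281)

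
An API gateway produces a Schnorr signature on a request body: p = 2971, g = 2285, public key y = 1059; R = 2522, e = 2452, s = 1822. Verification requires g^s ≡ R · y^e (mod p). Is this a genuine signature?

forged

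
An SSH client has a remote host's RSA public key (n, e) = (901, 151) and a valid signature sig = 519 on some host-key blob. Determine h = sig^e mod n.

sig^2 ≡ 519^2 = 269361 ≡ 863
sig^4 ≡ 863^2 = 744769 ≡ 543
sig^8 ≡ 543^2 = 294849 ≡ 222
sig^16 ≡ 222^2 = 49284 ≡ 630
sig^32 ≡ 630^2 = 396900 ≡ 460
sig^64 ≡ 460^2 = 211600 ≡ 766
sig^128 ≡ 766^2 = 586756 ≡ 205
151 = 128 + 16 + 4 + 2 + 1, so sig^151 ≡ 205·630·543·863·519 ≡ 699 (mod 901)

699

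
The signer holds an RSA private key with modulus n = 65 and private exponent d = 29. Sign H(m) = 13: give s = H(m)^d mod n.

13

(H(m))^29 mod 65 = 13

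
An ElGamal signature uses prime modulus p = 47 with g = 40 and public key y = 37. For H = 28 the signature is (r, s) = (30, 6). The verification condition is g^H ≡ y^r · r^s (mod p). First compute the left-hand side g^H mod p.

40^2 = 1600 ≡ 2
40^4 ≡ 2^2 = 4
40^8 ≡ 4^2 = 16
40^16 ≡ 16^2 = 256 ≡ 21
28 = 16 + 8 + 4, so 40^28 ≡ 21·16·4 ≡ 28 (mod 47)

28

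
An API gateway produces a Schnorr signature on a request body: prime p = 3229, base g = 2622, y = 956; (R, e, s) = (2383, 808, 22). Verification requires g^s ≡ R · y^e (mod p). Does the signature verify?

verifies

g^s mod p:
2622^2 = 6874884 ≡ 343
2622^4 ≡ 343^2 = 117649 ≡ 1405
2622^8 ≡ 1405^2 = 1974025 ≡ 1106
2622^16 ≡ 1106^2 = 1223236 ≡ 2674
22 = 16 + 4 + 2, so 2622^22 ≡ 2674·1405·343 ≡ 1703 (mod 3229)
R · y^e mod p:
956^2 = 913936 ≡ 129
956^4 ≡ 129^2 = 16641 ≡ 496
956^8 ≡ 496^2 = 246016 ≡ 612
956^16 ≡ 612^2 = 374544 ≡ 3209
956^32 ≡ 3209^2 = 10297681 ≡ 400
956^64 ≡ 400^2 = 160000 ≡ 1779
956^128 ≡ 1779^2 = 3164841 ≡ 421
956^256 ≡ 421^2 = 177241 ≡ 2875
956^512 ≡ 2875^2 = 8265625 ≡ 2614
808 = 512 + 256 + 32 + 8, so 956^808 ≡ 2614·2875·400·612 ≡ 956 (mod 3229)
2383·956 = 2278148 ≡ 1703 (mod 3229)
1703 ≡ 1703 (mod 3229); signature holds.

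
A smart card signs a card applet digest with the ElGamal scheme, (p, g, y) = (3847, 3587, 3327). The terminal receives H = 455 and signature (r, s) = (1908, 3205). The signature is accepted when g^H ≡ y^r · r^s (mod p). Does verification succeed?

fails

Left side g^H mod p:
3587^2 = 12866569 ≡ 2201
3587^4 ≡ 2201^2 = 4844401 ≡ 1028
3587^8 ≡ 1028^2 = 1056784 ≡ 2706
3587^16 ≡ 2706^2 = 7322436 ≡ 1595
3587^32 ≡ 1595^2 = 2544025 ≡ 1158
3587^64 ≡ 1158^2 = 1340964 ≡ 2208
3587^128 ≡ 2208^2 = 4875264 ≡ 1115
3587^256 ≡ 1115^2 = 1243225 ≡ 644
455 = 256 + 128 + 64 + 4 + 2 + 1, so 3587^455 ≡ 644·1115·2208·1028·2201·3587 ≡ 1463 (mod 3847)
Right side y^r · r^s mod p:
3327^2 = 11068929 ≡ 1110
3327^4 ≡ 1110^2 = 1232100 ≡ 1060
3327^8 ≡ 1060^2 = 1123600 ≡ 276
3327^16 ≡ 276^2 = 76176 ≡ 3083
3327^32 ≡ 3083^2 = 9504889 ≡ 2799
3327^64 ≡ 2799^2 = 7834401 ≡ 1909
3327^128 ≡ 1909^2 = 3644281 ≡ 1172
3327^256 ≡ 1172^2 = 1373584 ≡ 205
3327^512 ≡ 205^2 = 42025 ≡ 3555
3327^1024 ≡ 3555^2 = 12638025 ≡ 630
1908 = 1024 + 512 + 256 + 64 + 32 + 16 + 4, so 3327^1908 ≡ 630·3555·205·1909·2799·3083·1060 ≡ 1471 (mod 3847)
1908^2 = 3640464 ≡ 1202
1908^4 ≡ 1202^2 = 1444804 ≡ 2179
1908^8 ≡ 2179^2 = 4748041 ≡ 843
1908^16 ≡ 843^2 = 710649 ≡ 2801
1908^32 ≡ 2801^2 = 7845601 ≡ 1568
1908^64 ≡ 1568^2 = 2458624 ≡ 391
1908^128 ≡ 391^2 = 152881 ≡ 2848
1908^256 ≡ 2848^2 = 8111104 ≡ 1628
1908^512 ≡ 1628^2 = 2650384 ≡ 3648
1908^1024 ≡ 3648^2 = 13307904 ≡ 1131
1908^2048 ≡ 1131^2 = 1279161 ≡ 1957
3205 = 2048 + 1024 + 128 + 4 + 1, so 1908^3205 ≡ 1957·1131·2848·2179·1908 ≡ 1893 (mod 3847)
1471·1893 = 2784603 ≡ 3222 (mod 3847)
1463 ≠ 3222, so verification fails.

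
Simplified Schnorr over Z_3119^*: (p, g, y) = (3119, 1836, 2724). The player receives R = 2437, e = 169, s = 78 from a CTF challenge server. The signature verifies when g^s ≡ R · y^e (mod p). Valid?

g^s mod p:
Squares mod 3119: 1836^1≡1836, 1836^2≡2376, 1836^4≡3105, 1836^8≡196, 1836^16≡988, 1836^32≡3016, 1836^64≡1252
78 = 64 + 8 + 4 + 2, so 1836^78 ≡ 1252·196·3105·2376 ≡ 2936 (mod 3119)
R · y^e mod p:
Squares mod 3119: 2724^1≡2724, 2724^2≡75, 2724^4≡2506, 2724^8≡1489, 2724^16≡2631, 2724^32≡1100, 2724^64≡2947, 2724^128≡1513
169 = 128 + 32 + 8 + 1, so 2724^169 ≡ 1513·1100·1489·2724 ≡ 890 (mod 3119)
2437·890 = 2168930 ≡ 1225 (mod 3119)
2936 ≠ 1225; the check fails.

no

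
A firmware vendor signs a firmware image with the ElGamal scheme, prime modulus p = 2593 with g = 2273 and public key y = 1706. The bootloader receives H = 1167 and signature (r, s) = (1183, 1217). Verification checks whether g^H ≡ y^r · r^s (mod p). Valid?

yes

Left side g^H mod p:
2273^2 = 5166529 ≡ 1273
2273^4 ≡ 1273^2 = 1620529 ≡ 2497
2273^8 ≡ 2497^2 = 6235009 ≡ 1437
2273^16 ≡ 1437^2 = 2064969 ≡ 941
2273^32 ≡ 941^2 = 885481 ≡ 1268
2273^64 ≡ 1268^2 = 1607824 ≡ 164
2273^128 ≡ 164^2 = 26896 ≡ 966
2273^256 ≡ 966^2 = 933156 ≡ 2269
2273^512 ≡ 2269^2 = 5148361 ≡ 1256
2273^1024 ≡ 1256^2 = 1577536 ≡ 992
1167 = 1024 + 128 + 8 + 4 + 2 + 1, so 2273^1167 ≡ 992·966·1437·2497·1273·2273 ≡ 1191 (mod 2593)
Right side y^r · r^s mod p:
1706^2 = 2910436 ≡ 1090
1706^4 ≡ 1090^2 = 1188100 ≡ 506
1706^8 ≡ 506^2 = 256036 ≡ 1922
1706^16 ≡ 1922^2 = 3694084 ≡ 1652
1706^32 ≡ 1652^2 = 2729104 ≡ 1268
1706^64 ≡ 1268^2 = 1607824 ≡ 164
1706^128 ≡ 164^2 = 26896 ≡ 966
1706^256 ≡ 966^2 = 933156 ≡ 2269
1706^512 ≡ 2269^2 = 5148361 ≡ 1256
1706^1024 ≡ 1256^2 = 1577536 ≡ 992
1183 = 1024 + 128 + 16 + 8 + 4 + 2 + 1, so 1706^1183 ≡ 992·966·1652·1922·506·1090·1706 ≡ 1124 (mod 2593)
1183^2 = 1399489 ≡ 1862
1183^4 ≡ 1862^2 = 3467044 ≡ 203
1183^8 ≡ 203^2 = 41209 ≡ 2314
1183^16 ≡ 2314^2 = 5354596 ≡ 51
1183^32 ≡ 51^2 = 2601 ≡ 8
1183^64 ≡ 8^2 = 64
1183^128 ≡ 64^2 = 4096 ≡ 1503
1183^256 ≡ 1503^2 = 2259009 ≡ 506
1183^512 ≡ 506^2 = 256036 ≡ 1922
1183^1024 ≡ 1922^2 = 3694084 ≡ 1652
1217 = 1024 + 128 + 64 + 1, so 1183^1217 ≡ 1652·1503·64·1183 ≡ 2541 (mod 2593)
1124·2541 = 2856084 ≡ 1191 (mod 2593)
1191 ≡ 1191 (mod 2593), so the signature is genuine.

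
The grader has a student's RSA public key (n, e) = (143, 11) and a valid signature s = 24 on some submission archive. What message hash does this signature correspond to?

123

s^2 ≡ 24^2 = 576 ≡ 4
s^4 ≡ 4^2 = 16
s^8 ≡ 16^2 = 256 ≡ 113
11 = 8 + 2 + 1, so s^11 ≡ 113·4·24 ≡ 123 (mod 143)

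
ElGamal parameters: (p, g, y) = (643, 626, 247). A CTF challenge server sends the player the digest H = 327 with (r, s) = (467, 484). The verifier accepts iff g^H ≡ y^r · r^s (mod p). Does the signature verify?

Left side g^H mod p:
Squares mod 643: 626^1≡626, 626^2≡289, 626^4≡574, 626^8≡260, 626^16≡85, 626^32≡152, 626^64≡599, 626^128≡7, 626^256≡49
327 = 256 + 64 + 4 + 2 + 1, so 626^327 ≡ 49·599·574·289·626 ≡ 635 (mod 643)
Right side y^r · r^s mod p:
Squares mod 643: 247^1≡247, 247^2≡567, 247^4≡632, 247^8≡121, 247^16≡495, 247^32≡42, 247^64≡478, 247^128≡219, 247^256≡379
467 = 256 + 128 + 64 + 16 + 2 + 1, so 247^467 ≡ 379·219·478·495·567·247 ≡ 622 (mod 643)
Squares mod 643: 467^1≡467, 467^2≡112, 467^4≡327, 467^8≡191, 467^16≡473, 467^32≡608, 467^64≡582, 467^128≡506, 467^256≡122
484 = 256 + 128 + 64 + 32 + 4, so 467^484 ≡ 122·506·582·608·327 ≡ 31 (mod 643)
622·31 = 19282 ≡ 635 (mod 643)
635 ≡ 635 (mod 643), so the signature is genuine.

verifies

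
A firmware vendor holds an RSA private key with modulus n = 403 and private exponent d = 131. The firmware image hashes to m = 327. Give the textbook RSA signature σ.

332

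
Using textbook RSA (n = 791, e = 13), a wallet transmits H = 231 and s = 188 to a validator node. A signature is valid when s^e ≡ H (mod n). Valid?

no

s^2 ≡ 188^2 = 35344 ≡ 540
s^4 ≡ 540^2 = 291600 ≡ 512
s^8 ≡ 512^2 = 262144 ≡ 323
13 = 8 + 4 + 1, so s^13 ≡ 323·512·188 ≡ 433 (mod 791)
The recovered value 433 does not match the digest 231.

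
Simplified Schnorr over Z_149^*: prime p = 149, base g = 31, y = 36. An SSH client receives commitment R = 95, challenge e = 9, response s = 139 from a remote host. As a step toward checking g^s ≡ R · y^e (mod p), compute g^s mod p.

28

31^139 mod 149 = 28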